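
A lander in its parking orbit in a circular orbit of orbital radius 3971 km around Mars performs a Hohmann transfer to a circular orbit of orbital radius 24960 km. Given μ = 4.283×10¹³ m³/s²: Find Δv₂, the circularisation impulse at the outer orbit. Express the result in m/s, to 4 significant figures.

r₁ = 3971 km = 3.971×10⁶ m.
r₂ = 24960 km = 2.496×10⁷ m.
Transfer ellipse a_t = (r₁ + r₂)/2 = 1.447×10⁷ m.
At r₁: circular v_c1 = √(μ/r₁) = 3284 m/s; transfer-periapsis v_p = √[μ(2/r₁ − 1/a_t)] = 4314 m/s.
At r₂: circular v_c2 = √(μ/r₂) = 1310 m/s; transfer-apoapsis v_a = √[μ(2/r₂ − 1/a_t)] = 686.3 m/s.
Δv₂ = v_c2 − v_a = 623.6 m/s.

Δv ≈ 623.6 m/s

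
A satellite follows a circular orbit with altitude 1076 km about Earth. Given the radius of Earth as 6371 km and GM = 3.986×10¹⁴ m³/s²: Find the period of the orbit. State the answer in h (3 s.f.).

r = 6371 + 1076 = 7447.0 km = 7.4470×10⁶ m.
Kepler's third law: T = 2π√(r³/μ) = 2π√((7.447×10⁶)³ / 3.986×10¹⁴).
r³/μ = 1.036×10⁶ s², so T = 2π × 1.018×10³ = 6.396×10³ s.
Converting: 6.396×10³ s ÷ 3600 = 1.777 h.

T ≈ 1.78 h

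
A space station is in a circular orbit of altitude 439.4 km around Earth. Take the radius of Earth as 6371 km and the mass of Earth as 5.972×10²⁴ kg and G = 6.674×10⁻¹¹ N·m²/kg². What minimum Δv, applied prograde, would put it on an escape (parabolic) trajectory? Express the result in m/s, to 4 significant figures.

Δv ≈ 3169 m/s

μ = GM = 6.674×10⁻¹¹ × 5.972×10²⁴ = 3.986×10¹⁴ m³/s².
r = 6371 + 439.4 = 6810.4 km = 6.8104×10⁶ m.
Circular speed v_c = √(μ/r) = 7650 m/s.
Escape speed v_esc = √(2μ/r) = √2 × v_c = 10820 m/s.
Δv = v_esc − v_c = 3169 m/s.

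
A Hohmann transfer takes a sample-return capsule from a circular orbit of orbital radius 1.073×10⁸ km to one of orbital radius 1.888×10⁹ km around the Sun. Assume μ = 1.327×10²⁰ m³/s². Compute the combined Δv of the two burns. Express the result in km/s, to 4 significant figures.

r₁ = 1.073×10⁸ km = 1.073×10¹¹ m.
r₂ = 1.888×10⁹ km = 1.888×10¹² m.
Transfer ellipse a_t = (r₁ + r₂)/2 = 9.976×10¹¹ m.
At r₁: circular v_c1 = √(μ/r₁) = 35170 m/s; transfer-perihelion v_p = √[μ(2/r₁ − 1/a_t)] = 48380 m/s.
Δv₁ = v_p − v_c1 = 13210 m/s.
At r₂: circular v_c2 = √(μ/r₂) = 8384 m/s; transfer-aphelion v_a = √[μ(2/r₂ − 1/a_t)] = 2749 m/s.
Δv₂ = v_c2 − v_a = 5634 m/s.
Total Δv = Δv₁ + Δv₂ = 18850 m/s = 18.85 km/s.

Δv_total ≈ 18.85 km/s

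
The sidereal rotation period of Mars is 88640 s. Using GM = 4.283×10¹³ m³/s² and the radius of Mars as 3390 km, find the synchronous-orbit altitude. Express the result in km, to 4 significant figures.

h_sync ≈ 17040 km

A synchronous orbit has period T, so by Kepler's third law a = (μT²/4π²)^(1/3).
μT²/4π² = 4.283×10¹³ × (8.864×10⁴)² / 39.48 = 8.524×10²¹ m³.
a = 2.043×10⁷ m = 20428 km.
Altitude h = a − R = 20428 − 3390 = 17038 km.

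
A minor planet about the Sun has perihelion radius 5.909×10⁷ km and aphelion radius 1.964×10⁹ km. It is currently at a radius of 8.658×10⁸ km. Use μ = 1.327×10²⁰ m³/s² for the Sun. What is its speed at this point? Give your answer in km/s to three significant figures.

v ≈ 13.2 km/s

Semi-major axis a = (r_p + r_a)/2 = 1.0115×10⁹ km = 1.012×10¹² m.
Vis-viva: v² = μ(2/r − 1/a) = 1.327×10²⁰ × (2.310×10⁻¹² − 9.886×10⁻¹³) = 1.754×10⁸ m²/s².
v = 13240 m/s = 13.24 km/s.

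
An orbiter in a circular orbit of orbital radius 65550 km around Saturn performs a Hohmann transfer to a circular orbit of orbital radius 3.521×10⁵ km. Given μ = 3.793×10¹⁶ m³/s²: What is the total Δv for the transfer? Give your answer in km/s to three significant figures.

Δv_total ≈ 11.7 km/s

r₁ = 65550 km = 6.555×10⁷ m.
r₂ = 3.521×10⁵ km = 3.521×10⁸ m.
Transfer ellipse a_t = (r₁ + r₂)/2 = 2.088×10⁸ m.
At r₁: circular v_c1 = √(μ/r₁) = 24050 m/s; transfer-perikrone v_p = √[μ(2/r₁ − 1/a_t)] = 31240 m/s.
Δv₁ = v_p − v_c1 = 7180 m/s.
At r₂: circular v_c2 = √(μ/r₂) = 10380 m/s; transfer-apokrone v_a = √[μ(2/r₂ − 1/a_t)] = 5815 m/s.
Δv₂ = v_c2 − v_a = 4564 m/s.
Total Δv = Δv₁ + Δv₂ = 11740 m/s = 11.74 km/s.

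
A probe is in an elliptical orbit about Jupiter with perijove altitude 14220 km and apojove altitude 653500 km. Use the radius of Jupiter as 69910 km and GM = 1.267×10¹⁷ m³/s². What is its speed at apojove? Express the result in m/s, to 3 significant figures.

v ≈ 6040 m/s

r_p = 69910 + 14220 = 84130 km = 8.4130×10⁷ m.
r_a = 69910 + 653500 = 723410 km = 7.2341×10⁸ m.
Semi-major axis a = (r_p + r_a)/2 = 4.0377×10⁵ km = 4.038×10⁸ m.
Vis-viva: v² = μ(2/r − 1/a) = 1.267×10¹⁷ × (2.765×10⁻⁹ − 2.477×10⁻⁹) = 3.649×10⁷ m²/s².
v = 6041 m/s.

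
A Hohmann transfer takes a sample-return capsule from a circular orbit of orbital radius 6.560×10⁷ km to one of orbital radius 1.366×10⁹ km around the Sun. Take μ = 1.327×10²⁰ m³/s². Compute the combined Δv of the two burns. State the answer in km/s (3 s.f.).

Δv_total ≈ 24.0 km/s

r₁ = 6.560×10⁷ km = 6.560×10¹⁰ m.
r₂ = 1.366×10⁹ km = 1.366×10¹² m.
Transfer ellipse a_t = (r₁ + r₂)/2 = 7.158×10¹¹ m.
At r₁: circular v_c1 = √(μ/r₁) = 44980 m/s; transfer-perihelion v_p = √[μ(2/r₁ − 1/a_t)] = 62130 m/s.
Δv₁ = v_p − v_c1 = 17160 m/s.
At r₂: circular v_c2 = √(μ/r₂) = 9856 m/s; transfer-aphelion v_a = √[μ(2/r₂ − 1/a_t)] = 2984 m/s.
Δv₂ = v_c2 − v_a = 6872 m/s.
Total Δv = Δv₁ + Δv₂ = 24030 m/s = 24.03 km/s.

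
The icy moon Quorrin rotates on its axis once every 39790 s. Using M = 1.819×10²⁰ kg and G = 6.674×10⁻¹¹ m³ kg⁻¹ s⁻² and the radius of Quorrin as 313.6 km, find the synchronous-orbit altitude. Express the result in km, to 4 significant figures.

μ = GM = 6.674×10⁻¹¹ × 1.819×10²⁰ = 1.214×10¹⁰ m³/s².
A synchronous orbit has period T, so by Kepler's third law a = (μT²/4π²)^(1/3).
μT²/4π² = 1.214×10¹⁰ × (3.979×10⁴)² / 39.48 = 4.869×10¹⁷ m³.
a = 7.867×10⁵ m = 786.69 km.
Altitude h = a − R = 786.69 − 313.6 = 473.09 km.

h_sync ≈ 473.1 km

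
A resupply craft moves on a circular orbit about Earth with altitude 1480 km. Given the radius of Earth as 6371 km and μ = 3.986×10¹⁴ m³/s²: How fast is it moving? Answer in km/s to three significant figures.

r = 6371 + 1480 = 7851.0 km = 7.8510×10⁶ m.
For a circular orbit v = √(μ/r) = √(3.986×10¹⁴ / 7.851×10⁶) = √(5.077×10⁷) = 7125 m/s.
That is 7.125 km/s.

v ≈ 7.13 km/s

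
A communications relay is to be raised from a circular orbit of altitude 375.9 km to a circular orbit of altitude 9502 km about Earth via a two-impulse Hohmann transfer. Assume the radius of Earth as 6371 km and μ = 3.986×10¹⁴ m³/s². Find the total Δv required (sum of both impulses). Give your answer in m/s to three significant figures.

r₁ = 6371 + 375.9 = 6746.9 km = 6.7469×10⁶ m.
r₂ = 6371 + 9502 = 15873 km = 1.5873×10⁷ m.
Transfer ellipse a_t = (r₁ + r₂)/2 = 1.131×10⁷ m.
At r₁: circular v_c1 = √(μ/r₁) = 7686 m/s; transfer-perigee v_p = √[μ(2/r₁ − 1/a_t)] = 9106 m/s.
Δv₁ = v_p − v_c1 = 1419 m/s.
At r₂: circular v_c2 = √(μ/r₂) = 5011 m/s; transfer-apogee v_a = √[μ(2/r₂ − 1/a_t)] = 3870 m/s.
Δv₂ = v_c2 − v_a = 1141 m/s.
Total Δv = Δv₁ + Δv₂ = 2560 m/s.

Δv_total ≈ 2560 m/s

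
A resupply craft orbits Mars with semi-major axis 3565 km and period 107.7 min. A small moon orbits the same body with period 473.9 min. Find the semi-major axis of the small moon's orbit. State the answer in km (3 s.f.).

a₂ ≈ 9570 km

Kepler's third law: a³ ∝ T², so a₂ = a₁ (T₂/T₁)^(2/3).
T₂/T₁ = 4.400, (T₂/T₁)^(2/3) = 2.685.
a₂ = 3565 × 2.685 = 9573 km.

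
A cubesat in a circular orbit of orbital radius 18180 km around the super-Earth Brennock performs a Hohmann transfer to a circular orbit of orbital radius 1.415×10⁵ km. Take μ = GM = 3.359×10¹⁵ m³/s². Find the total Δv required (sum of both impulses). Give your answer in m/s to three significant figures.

Δv_total ≈ 7050 m/s

r₁ = 18180 km = 1.818×10⁷ m.
r₂ = 1.415×10⁵ km = 1.415×10⁸ m.
Transfer ellipse a_t = (r₁ + r₂)/2 = 7.984×10⁷ m.
At r₁: circular v_c1 = √(μ/r₁) = 13590 m/s; transfer-periapsis v_p = √[μ(2/r₁ − 1/a_t)] = 18100 m/s.
Δv₁ = v_p − v_c1 = 4503 m/s.
At r₂: circular v_c2 = √(μ/r₂) = 4872 m/s; transfer-apoapsis v_a = √[μ(2/r₂ − 1/a_t)] = 2325 m/s.
Δv₂ = v_c2 − v_a = 2547 m/s.
Total Δv = Δv₁ + Δv₂ = 7050 m/s.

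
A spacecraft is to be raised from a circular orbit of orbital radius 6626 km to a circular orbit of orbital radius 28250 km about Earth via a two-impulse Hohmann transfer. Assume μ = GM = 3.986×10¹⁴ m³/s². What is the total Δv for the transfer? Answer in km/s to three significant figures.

Δv_total ≈ 3.56 km/s

r₁ = 6626 km = 6.626×10⁶ m.
r₂ = 28250 km = 2.825×10⁷ m.
Transfer ellipse a_t = (r₁ + r₂)/2 = 1.744×10⁷ m.
At r₁: circular v_c1 = √(μ/r₁) = 7756 m/s; transfer-perigee v_p = √[μ(2/r₁ − 1/a_t)] = 9872 m/s.
Δv₁ = v_p − v_c1 = 2116 m/s.
At r₂: circular v_c2 = √(μ/r₂) = 3756 m/s; transfer-apogee v_a = √[μ(2/r₂ − 1/a_t)] = 2315 m/s.
Δv₂ = v_c2 − v_a = 1441 m/s.
Total Δv = Δv₁ + Δv₂ = 3557 m/s = 3.557 km/s.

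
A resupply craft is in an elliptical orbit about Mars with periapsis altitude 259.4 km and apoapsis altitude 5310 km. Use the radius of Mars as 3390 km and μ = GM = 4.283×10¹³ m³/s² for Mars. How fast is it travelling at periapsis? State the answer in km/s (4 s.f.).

v ≈ 4.066 km/s

r_p = 3390 + 259.4 = 3649.4 km = 3.6494×10⁶ m.
r_a = 3390 + 5310 = 8700.0 km = 8.7000×10⁶ m.
Semi-major axis a = (r_p + r_a)/2 = 6174.7 km = 6.175×10⁶ m.
Vis-viva: v² = μ(2/r − 1/a) = 4.283×10¹³ × (5.480×10⁻⁷ − 1.620×10⁻⁷) = 1.654×10⁷ m²/s².
v = 4066 m/s = 4.066 km/s.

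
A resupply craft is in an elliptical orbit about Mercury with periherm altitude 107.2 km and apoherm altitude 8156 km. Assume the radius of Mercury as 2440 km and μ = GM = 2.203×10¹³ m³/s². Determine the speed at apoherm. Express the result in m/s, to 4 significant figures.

v ≈ 897.7 m/s

r_p = 2440 + 107.2 = 2547.2 km = 2.5472×10⁶ m.
r_a = 2440 + 8156 = 10596 km = 1.0596×10⁷ m.
Semi-major axis a = (r_p + r_a)/2 = 6571.6 km = 6.572×10⁶ m.
Vis-viva: v² = μ(2/r − 1/a) = 2.203×10¹³ × (1.888×10⁻⁷ − 1.522×10⁻⁷) = 8.059×10⁵ m²/s².
v = 897.7 m/s.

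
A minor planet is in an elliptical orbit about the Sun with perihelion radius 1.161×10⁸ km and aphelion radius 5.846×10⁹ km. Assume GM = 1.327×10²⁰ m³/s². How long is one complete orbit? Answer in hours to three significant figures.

T ≈ 780000 hours

Semi-major axis a = (r_p + r_a)/2 = (1.1610×10⁸ + 5.8460×10⁹)/2 = 2.9810×10⁹ km = 2.981×10¹² m.
By Kepler's third law T = 2π√(a³/μ) = 2π × 4.468×10⁸ = 2.807×10⁹ s.
= 7.798×10⁵ hours.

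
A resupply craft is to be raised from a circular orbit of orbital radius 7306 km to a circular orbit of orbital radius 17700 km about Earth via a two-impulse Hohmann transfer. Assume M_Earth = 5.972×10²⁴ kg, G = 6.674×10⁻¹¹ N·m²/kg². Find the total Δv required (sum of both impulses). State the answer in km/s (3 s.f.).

Δv_total ≈ 2.52 km/s

μ = GM = 6.674×10⁻¹¹ × 5.972×10²⁴ = 3.986×10¹⁴ m³/s².
r₁ = 7306 km = 7.306×10⁶ m.
r₂ = 17700 km = 1.770×10⁷ m.
Transfer ellipse a_t = (r₁ + r₂)/2 = 1.250×10⁷ m.
At r₁: circular v_c1 = √(μ/r₁) = 7386 m/s; transfer-perigee v_p = √[μ(2/r₁ − 1/a_t)] = 8788 m/s.
Δv₁ = v_p − v_c1 = 1402 m/s.
At r₂: circular v_c2 = √(μ/r₂) = 4745 m/s; transfer-apogee v_a = √[μ(2/r₂ − 1/a_t)] = 3627 m/s.
Δv₂ = v_c2 − v_a = 1118 m/s.
Total Δv = Δv₁ + Δv₂ = 2520 m/s = 2.520 km/s.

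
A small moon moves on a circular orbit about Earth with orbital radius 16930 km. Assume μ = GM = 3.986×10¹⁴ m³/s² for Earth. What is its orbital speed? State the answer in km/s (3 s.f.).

v ≈ 4.85 km/s

r = 16930 km = 1.693×10⁷ m.
For a circular orbit v = √(μ/r) = √(3.986×10¹⁴ / 1.693×10⁷) = √(2.354×10⁷) = 4852 m/s.
That is 4.852 km/s.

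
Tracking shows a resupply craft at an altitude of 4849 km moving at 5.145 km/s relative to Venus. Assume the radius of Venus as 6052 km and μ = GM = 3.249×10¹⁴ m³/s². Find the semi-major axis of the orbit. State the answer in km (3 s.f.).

a ≈ 9800 km

r = 6052 + 4849 = 10901 km = 1.090×10⁷ m.
Vis-viva rearranged: 1/a = 2/r − v²/μ = 1.835×10⁻⁷ − 8.147×10⁻⁸ = 1.020×10⁻⁷ m⁻¹.
a = 9.804×10⁶ m = 9804.4 km.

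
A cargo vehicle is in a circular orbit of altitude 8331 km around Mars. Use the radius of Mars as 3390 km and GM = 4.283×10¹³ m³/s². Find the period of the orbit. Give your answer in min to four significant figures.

r = 3390 + 8331 = 11721 km = 1.1721×10⁷ m.
Kepler's third law: T = 2π√(r³/μ) = 2π√((1.172×10⁷)³ / 4.283×10¹³).
r³/μ = 3.760×10⁷ s², so T = 2π × 6.132×10³ = 3.853×10⁴ s.
Converting: 3.853×10⁴ s ÷ 60.00 = 642.1 min.

T ≈ 642.1 min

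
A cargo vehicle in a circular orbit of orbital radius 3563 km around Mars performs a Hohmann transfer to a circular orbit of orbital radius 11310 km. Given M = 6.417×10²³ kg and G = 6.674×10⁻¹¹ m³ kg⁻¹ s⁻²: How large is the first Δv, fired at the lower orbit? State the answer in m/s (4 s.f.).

Δv ≈ 808.6 m/s

μ = GM = 6.674×10⁻¹¹ × 6.417×10²³ = 4.283×10¹³ m³/s².
r₁ = 3563 km = 3.563×10⁶ m.
r₂ = 11310 km = 1.131×10⁷ m.
Transfer ellipse a_t = (r₁ + r₂)/2 = 7.436×10⁶ m.
At r₁: circular v_c1 = √(μ/r₁) = 3467 m/s; transfer-periapsis v_p = √[μ(2/r₁ − 1/a_t)] = 4276 m/s.
Δv₁ = v_p − v_c1 = 808.6 m/s.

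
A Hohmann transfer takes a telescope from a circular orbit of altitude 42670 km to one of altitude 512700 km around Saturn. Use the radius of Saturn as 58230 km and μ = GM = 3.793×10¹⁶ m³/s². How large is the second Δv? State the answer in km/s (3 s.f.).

Δv ≈ 3.68 km/s

r₁ = 58230 + 42670 = 100900 km = 1.0090×10⁸ m.
r₂ = 58230 + 512700 = 570930 km = 5.7093×10⁸ m.
Transfer ellipse a_t = (r₁ + r₂)/2 = 3.359×10⁸ m.
At r₁: circular v_c1 = √(μ/r₁) = 19390 m/s; transfer-perikrone v_p = √[μ(2/r₁ − 1/a_t)] = 25280 m/s.
At r₂: circular v_c2 = √(μ/r₂) = 8151 m/s; transfer-apokrone v_a = √[μ(2/r₂ − 1/a_t)] = 4467 m/s.
Δv₂ = v_c2 − v_a = 3684 m/s.
= 3.684 km/s.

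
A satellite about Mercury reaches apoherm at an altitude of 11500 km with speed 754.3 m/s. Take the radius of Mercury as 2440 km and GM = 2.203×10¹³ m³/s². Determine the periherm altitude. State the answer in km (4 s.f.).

r_a = 2440 + 11500 = 13940 km = 1.394×10⁷ m.
Specific energy ε = v²/2 − μ/r = -1.296×10⁶ J/kg, so a = −μ/(2ε) = 8.500×10⁶ m.
The apsides satisfy r_p + r_a = 2a, so the periherm radius is 2a − r_a = 3.060×10⁶ m = 3060.3 km.
Periherm altitude = 3060.3 − 2440 = 620.29 km.

periherm altitude ≈ 620.3 km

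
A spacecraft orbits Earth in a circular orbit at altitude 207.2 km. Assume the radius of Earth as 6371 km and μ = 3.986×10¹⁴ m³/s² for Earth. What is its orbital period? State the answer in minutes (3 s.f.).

r = 6371 + 207.2 = 6578.2 km = 6.5782×10⁶ m.
Kepler's third law: T = 2π√(r³/μ) = 2π√((6.578×10⁶)³ / 3.986×10¹⁴).
r³/μ = 7.141×10⁵ s², so T = 2π × 8.451×10² = 5.310×10³ s.
Converting: 5.310×10³ s ÷ 60.00 = 88.50 minutes.

T ≈ 88.5 minutes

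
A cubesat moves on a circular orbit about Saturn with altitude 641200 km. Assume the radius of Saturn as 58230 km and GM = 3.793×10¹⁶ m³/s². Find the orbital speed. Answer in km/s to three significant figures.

r = 58230 + 641200 = 699430 km = 6.9943×10⁸ m.
For a circular orbit v = √(μ/r) = √(3.793×10¹⁶ / 6.994×10⁸) = √(5.423×10⁷) = 7364 m/s.
That is 7.364 km/s.

v ≈ 7.36 km/s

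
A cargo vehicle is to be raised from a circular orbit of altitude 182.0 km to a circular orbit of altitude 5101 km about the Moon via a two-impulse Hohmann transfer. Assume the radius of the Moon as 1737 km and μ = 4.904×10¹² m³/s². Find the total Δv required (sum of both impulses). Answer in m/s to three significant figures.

r₁ = 1737 + 182.0 = 1919.0 km = 1.9190×10⁶ m.
r₂ = 1737 + 5101 = 6838.0 km = 6.8380×10⁶ m.
Transfer ellipse a_t = (r₁ + r₂)/2 = 4.378×10⁶ m.
At r₁: circular v_c1 = √(μ/r₁) = 1599 m/s; transfer-perilune v_p = √[μ(2/r₁ − 1/a_t)] = 1998 m/s.
Δv₁ = v_p − v_c1 = 399.2 m/s.
At r₂: circular v_c2 = √(μ/r₂) = 846.9 m/s; transfer-apolune v_a = √[μ(2/r₂ − 1/a_t)] = 560.6 m/s.
Δv₂ = v_c2 − v_a = 286.2 m/s.
Total Δv = Δv₁ + Δv₂ = 685.4 m/s.

Δv_total ≈ 685 m/s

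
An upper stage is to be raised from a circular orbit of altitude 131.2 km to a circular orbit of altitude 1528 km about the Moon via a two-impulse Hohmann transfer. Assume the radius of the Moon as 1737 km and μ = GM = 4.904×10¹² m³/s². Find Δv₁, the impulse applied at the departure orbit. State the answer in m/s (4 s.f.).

Δv ≈ 207.2 m/s

r₁ = 1737 + 131.2 = 1868.2 km = 1.8682×10⁶ m.
r₂ = 1737 + 1528 = 3265.0 km = 3.2650×10⁶ m.
Transfer ellipse a_t = (r₁ + r₂)/2 = 2.567×10⁶ m.
At r₁: circular v_c1 = √(μ/r₁) = 1620 m/s; transfer-perilune v_p = √[μ(2/r₁ − 1/a_t)] = 1827 m/s.
Δv₁ = v_p − v_c1 = 207.2 m/s.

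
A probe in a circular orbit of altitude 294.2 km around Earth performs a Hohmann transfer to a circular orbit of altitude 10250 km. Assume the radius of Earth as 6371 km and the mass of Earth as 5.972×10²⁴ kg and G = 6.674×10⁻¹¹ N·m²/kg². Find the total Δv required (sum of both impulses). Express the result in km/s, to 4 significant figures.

Δv_total ≈ 2.698 km/s

μ = GM = 6.674×10⁻¹¹ × 5.972×10²⁴ = 3.986×10¹⁴ m³/s².
r₁ = 6371 + 294.2 = 6665.2 km = 6.6652×10⁶ m.
r₂ = 6371 + 10250 = 16621 km = 1.6621×10⁷ m.
Transfer ellipse a_t = (r₁ + r₂)/2 = 1.164×10⁷ m.
At r₁: circular v_c1 = √(μ/r₁) = 7733 m/s; transfer-perigee v_p = √[μ(2/r₁ − 1/a_t)] = 9239 m/s.
Δv₁ = v_p − v_c1 = 1506 m/s.
At r₂: circular v_c2 = √(μ/r₂) = 4897 m/s; transfer-apogee v_a = √[μ(2/r₂ − 1/a_t)] = 3705 m/s.
Δv₂ = v_c2 − v_a = 1192 m/s.
Total Δv = Δv₁ + Δv₂ = 2698 m/s = 2.698 km/s.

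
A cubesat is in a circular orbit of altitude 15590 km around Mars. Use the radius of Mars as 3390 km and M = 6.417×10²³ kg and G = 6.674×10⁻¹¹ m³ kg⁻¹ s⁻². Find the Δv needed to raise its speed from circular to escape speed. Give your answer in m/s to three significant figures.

Δv ≈ 622 m/s

μ = GM = 6.674×10⁻¹¹ × 6.417×10²³ = 4.283×10¹³ m³/s².
r = 3390 + 15590 = 18980 km = 1.8980×10⁷ m.
Circular speed v_c = √(μ/r) = 1502 m/s.
Escape speed v_esc = √(2μ/r) = √2 × v_c = 2124 m/s.
Δv = v_esc − v_c = 622.2 m/s.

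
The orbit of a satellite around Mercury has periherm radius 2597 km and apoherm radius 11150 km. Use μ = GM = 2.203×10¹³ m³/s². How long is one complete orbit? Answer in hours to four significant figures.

Semi-major axis a = (r_p + r_a)/2 = (2597.0 + 11150)/2 = 6873.5 km = 6.874×10⁶ m.
By Kepler's third law T = 2π√(a³/μ) = 2π × 3.839×10³ = 2.412×10⁴ s.
= 6.701 hours.

T ≈ 6.701 hours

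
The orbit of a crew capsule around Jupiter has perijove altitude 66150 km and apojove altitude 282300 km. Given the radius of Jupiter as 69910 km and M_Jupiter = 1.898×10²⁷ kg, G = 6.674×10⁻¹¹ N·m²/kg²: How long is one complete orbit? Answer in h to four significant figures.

μ = GM = 6.674×10⁻¹¹ × 1.898×10²⁷ = 1.267×10¹⁷ m³/s².
r_p = 69910 + 66150 = 136060 km = 1.3606×10⁸ m.
r_a = 69910 + 282300 = 352210 km = 3.5221×10⁸ m.
Semi-major axis a = (r_p + r_a)/2 = (1.3606×10⁵ + 3.5221×10⁵)/2 = 2.4414×10⁵ km = 2.441×10⁸ m.
By Kepler's third law T = 2π√(a³/μ) = 2π × 1.072×10⁴ = 6.734×10⁴ s.
= 18.71 h.

T ≈ 18.71 h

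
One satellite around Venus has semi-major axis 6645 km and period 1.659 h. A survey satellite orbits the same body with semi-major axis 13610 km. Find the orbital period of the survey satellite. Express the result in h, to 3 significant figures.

T₂ ≈ 4.86 h

Kepler's third law: T² ∝ a³, so T₂ = T₁ (a₂/a₁)^(3/2).
a₂/a₁ = 2.048, (a₂/a₁)^(3/2) = 2.931.
T₂ = 1.659 × 2.931 = 4.863 h.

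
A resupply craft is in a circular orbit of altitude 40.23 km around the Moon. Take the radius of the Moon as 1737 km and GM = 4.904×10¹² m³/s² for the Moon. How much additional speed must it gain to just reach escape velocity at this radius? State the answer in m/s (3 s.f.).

Δv ≈ 688 m/s

r = 1737 + 40.23 = 1777.2 km = 1.7772×10⁶ m.
Circular speed v_c = √(μ/r) = 1661 m/s.
Escape speed v_esc = √(2μ/r) = √2 × v_c = 2349 m/s.
Δv = v_esc − v_c = 688.1 m/s.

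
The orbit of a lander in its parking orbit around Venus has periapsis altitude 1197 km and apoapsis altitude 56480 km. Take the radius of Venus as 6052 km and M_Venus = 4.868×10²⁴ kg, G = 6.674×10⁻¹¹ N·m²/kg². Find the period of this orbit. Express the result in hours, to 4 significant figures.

μ = GM = 6.674×10⁻¹¹ × 4.868×10²⁴ = 3.249×10¹⁴ m³/s².
r_p = 6052 + 1197 = 7249.0 km = 7.2490×10⁶ m.
r_a = 6052 + 56480 = 62532 km = 6.2532×10⁷ m.
Semi-major axis a = (r_p + r_a)/2 = (7249.0 + 62532)/2 = 34890 km = 3.489×10⁷ m.
By Kepler's third law T = 2π√(a³/μ) = 2π × 1.143×10⁴ = 7.184×10⁴ s.
= 19.96 hours.

T ≈ 19.96 hours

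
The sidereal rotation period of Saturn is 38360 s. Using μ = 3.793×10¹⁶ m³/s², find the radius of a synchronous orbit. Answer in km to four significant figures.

A synchronous orbit has period T, so by Kepler's third law a = (μT²/4π²)^(1/3).
μT²/4π² = 3.793×10¹⁶ × (3.836×10⁴)² / 39.48 = 1.414×10²⁴ m³.
a = 1.122×10⁸ m = 1.1223×10⁵ km.

r_sync ≈ 1.122×10⁵ km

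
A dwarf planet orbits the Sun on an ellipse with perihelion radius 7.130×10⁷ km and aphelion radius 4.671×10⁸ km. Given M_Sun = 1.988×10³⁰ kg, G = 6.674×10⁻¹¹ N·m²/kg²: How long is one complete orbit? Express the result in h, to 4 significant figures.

T ≈ 21160 h

μ = GM = 6.674×10⁻¹¹ × 1.988×10³⁰ = 1.327×10²⁰ m³/s².
Semi-major axis a = (r_p + r_a)/2 = (7.1300×10⁷ + 4.6710×10⁸)/2 = 2.6920×10⁸ km = 2.692×10¹¹ m.
By Kepler's third law T = 2π√(a³/μ) = 2π × 1.213×10⁷ = 7.619×10⁷ s.
= 21160 h.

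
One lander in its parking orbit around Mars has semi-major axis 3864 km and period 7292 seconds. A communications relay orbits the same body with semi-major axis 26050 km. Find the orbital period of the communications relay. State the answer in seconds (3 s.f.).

T₂ ≈ 1.28×10⁵ seconds

Kepler's third law: T² ∝ a³, so T₂ = T₁ (a₂/a₁)^(3/2).
a₂/a₁ = 6.742, (a₂/a₁)^(3/2) = 17.50.
T₂ = 7292 × 17.50 = 1.276×10⁵ seconds.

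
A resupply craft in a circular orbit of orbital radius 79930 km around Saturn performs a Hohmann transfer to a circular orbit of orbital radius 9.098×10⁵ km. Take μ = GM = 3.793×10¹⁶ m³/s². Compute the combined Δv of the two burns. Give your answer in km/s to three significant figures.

r₁ = 79930 km = 7.993×10⁷ m.
r₂ = 9.098×10⁵ km = 9.098×10⁸ m.
Transfer ellipse a_t = (r₁ + r₂)/2 = 4.949×10⁸ m.
At r₁: circular v_c1 = √(μ/r₁) = 21780 m/s; transfer-perikrone v_p = √[μ(2/r₁ − 1/a_t)] = 29540 m/s.
Δv₁ = v_p − v_c1 = 7753 m/s.
At r₂: circular v_c2 = √(μ/r₂) = 6457 m/s; transfer-apokrone v_a = √[μ(2/r₂ − 1/a_t)] = 2595 m/s.
Δv₂ = v_c2 − v_a = 3862 m/s.
Total Δv = Δv₁ + Δv₂ = 11610 m/s = 11.61 km/s.

Δv_total ≈ 11.6 km/s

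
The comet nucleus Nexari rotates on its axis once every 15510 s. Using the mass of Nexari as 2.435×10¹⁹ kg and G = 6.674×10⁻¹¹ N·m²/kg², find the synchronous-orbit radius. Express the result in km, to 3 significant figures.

μ = GM = 6.674×10⁻¹¹ × 2.435×10¹⁹ = 1.625×10⁹ m³/s².
A synchronous orbit has period T, so by Kepler's third law a = (μT²/4π²)^(1/3).
μT²/4π² = 1.625×10⁹ × (1.551×10⁴)² / 39.48 = 9.903×10¹⁵ m³.
a = 2.147×10⁵ m = 214.74 km.

r_sync ≈ 215 km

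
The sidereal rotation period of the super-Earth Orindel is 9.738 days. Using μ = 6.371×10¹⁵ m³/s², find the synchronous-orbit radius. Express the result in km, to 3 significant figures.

T = 9.738 days = 8.414×10⁵ s.
A synchronous orbit has period T, so by Kepler's third law a = (μT²/4π²)^(1/3).
μT²/4π² = 6.371×10¹⁵ × (8.414×10⁵)² / 39.48 = 1.142×10²⁶ m³.
a = 4.852×10⁸ m = 4.8522×10⁵ km.

r_sync ≈ 4.85×10⁵ km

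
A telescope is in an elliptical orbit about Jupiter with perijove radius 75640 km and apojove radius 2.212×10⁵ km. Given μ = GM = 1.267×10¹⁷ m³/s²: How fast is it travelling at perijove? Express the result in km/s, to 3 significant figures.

Semi-major axis a = (r_p + r_a)/2 = 1.4842×10⁵ km = 1.484×10⁸ m.
Vis-viva: v² = μ(2/r − 1/a) = 1.267×10¹⁷ × (2.644×10⁻⁸ − 6.738×10⁻⁹) = 2.496×10⁹ m²/s².
v = 49960 m/s = 49.96 km/s.

v ≈ 50.0 km/s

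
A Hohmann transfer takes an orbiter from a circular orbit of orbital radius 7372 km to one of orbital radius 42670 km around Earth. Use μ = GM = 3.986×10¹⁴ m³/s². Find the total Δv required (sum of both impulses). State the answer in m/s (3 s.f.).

Δv_total ≈ 3650 m/s

r₁ = 7372 km = 7.372×10⁶ m.
r₂ = 42670 km = 4.267×10⁷ m.
Transfer ellipse a_t = (r₁ + r₂)/2 = 2.502×10⁷ m.
At r₁: circular v_c1 = √(μ/r₁) = 7353 m/s; transfer-perigee v_p = √[μ(2/r₁ − 1/a_t)] = 9603 m/s.
Δv₁ = v_p − v_c1 = 2249 m/s.
At r₂: circular v_c2 = √(μ/r₂) = 3056 m/s; transfer-apogee v_a = √[μ(2/r₂ − 1/a_t)] = 1659 m/s.
Δv₂ = v_c2 − v_a = 1397 m/s.
Total Δv = Δv₁ + Δv₂ = 3647 m/s.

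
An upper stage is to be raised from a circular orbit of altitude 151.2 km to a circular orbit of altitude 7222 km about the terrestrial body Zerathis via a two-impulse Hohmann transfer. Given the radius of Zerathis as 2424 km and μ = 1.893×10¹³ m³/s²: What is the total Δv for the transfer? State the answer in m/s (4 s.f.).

Δv_total ≈ 1187 m/s

r₁ = 2424 + 151.2 = 2575.2 km = 2.5752×10⁶ m.
r₂ = 2424 + 7222 = 9646.0 km = 9.6460×10⁶ m.
Transfer ellipse a_t = (r₁ + r₂)/2 = 6.111×10⁶ m.
At r₁: circular v_c1 = √(μ/r₁) = 2711 m/s; transfer-periapsis v_p = √[μ(2/r₁ − 1/a_t)] = 3406 m/s.
Δv₁ = v_p − v_c1 = 695.2 m/s.
At r₂: circular v_c2 = √(μ/r₂) = 1401 m/s; transfer-apoapsis v_a = √[μ(2/r₂ − 1/a_t)] = 909.4 m/s.
Δv₂ = v_c2 − v_a = 491.5 m/s.
Total Δv = Δv₁ + Δv₂ = 1187 m/s.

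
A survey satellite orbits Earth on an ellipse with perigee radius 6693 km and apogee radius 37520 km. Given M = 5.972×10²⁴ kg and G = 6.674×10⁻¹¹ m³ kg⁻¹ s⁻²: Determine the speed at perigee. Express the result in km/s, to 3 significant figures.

v ≈ 10.1 km/s

μ = GM = 6.674×10⁻¹¹ × 5.972×10²⁴ = 3.986×10¹⁴ m³/s².
Semi-major axis a = (r_p + r_a)/2 = 22106 km = 2.211×10⁷ m.
Vis-viva: v² = μ(2/r − 1/a) = 3.986×10¹⁴ × (2.988×10⁻⁷ − 4.524×10⁻⁸) = 1.011×10⁸ m²/s².
v = 10050 m/s = 10.05 km/s.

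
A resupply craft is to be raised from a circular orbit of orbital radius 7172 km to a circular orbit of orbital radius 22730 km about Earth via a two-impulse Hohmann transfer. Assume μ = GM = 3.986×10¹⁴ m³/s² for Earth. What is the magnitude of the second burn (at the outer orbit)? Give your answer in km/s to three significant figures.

Δv ≈ 1.29 km/s

r₁ = 7172 km = 7.172×10⁶ m.
r₂ = 22730 km = 2.273×10⁷ m.
Transfer ellipse a_t = (r₁ + r₂)/2 = 1.495×10⁷ m.
At r₁: circular v_c1 = √(μ/r₁) = 7455 m/s; transfer-perigee v_p = √[μ(2/r₁ − 1/a_t)] = 9192 m/s.
At r₂: circular v_c2 = √(μ/r₂) = 4188 m/s; transfer-apogee v_a = √[μ(2/r₂ − 1/a_t)] = 2900 m/s.
Δv₂ = v_c2 − v_a = 1287 m/s.
= 1.287 km/s.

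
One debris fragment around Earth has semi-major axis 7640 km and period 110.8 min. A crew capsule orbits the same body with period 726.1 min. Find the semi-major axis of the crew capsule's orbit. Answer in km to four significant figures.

Kepler's third law: a³ ∝ T², so a₂ = a₁ (T₂/T₁)^(2/3).
T₂/T₁ = 6.553, (T₂/T₁)^(2/3) = 3.502.
a₂ = 7640 × 3.502 = 26750 km.

a₂ ≈ 26750 km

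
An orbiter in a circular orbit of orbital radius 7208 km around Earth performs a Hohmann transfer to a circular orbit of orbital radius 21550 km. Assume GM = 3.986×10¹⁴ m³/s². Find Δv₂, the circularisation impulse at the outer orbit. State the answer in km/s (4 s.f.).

r₁ = 7208 km = 7.208×10⁶ m.
r₂ = 21550 km = 2.155×10⁷ m.
Transfer ellipse a_t = (r₁ + r₂)/2 = 1.438×10⁷ m.
At r₁: circular v_c1 = √(μ/r₁) = 7436 m/s; transfer-perigee v_p = √[μ(2/r₁ − 1/a_t)] = 9104 m/s.
At r₂: circular v_c2 = √(μ/r₂) = 4301 m/s; transfer-apogee v_a = √[μ(2/r₂ − 1/a_t)] = 3045 m/s.
Δv₂ = v_c2 − v_a = 1256 m/s.
= 1.256 km/s.

Δv ≈ 1.256 km/s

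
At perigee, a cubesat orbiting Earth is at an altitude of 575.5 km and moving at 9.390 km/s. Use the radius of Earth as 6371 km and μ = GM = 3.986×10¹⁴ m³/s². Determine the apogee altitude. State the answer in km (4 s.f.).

apogee altitude ≈ 16660 km

r_p = 6371 + 575.5 = 6946.5 km = 6.946×10⁶ m.
Specific energy ε = v²/2 − μ/r = -1.330×10⁷ J/kg, so a = −μ/(2ε) = 1.499×10⁷ m.
The apsides satisfy r_p + r_a = 2a, so the apogee radius is 2a − r_p = 2.303×10⁷ m = 23034 km.
Apogee altitude = 23034 − 6371 = 16663 km.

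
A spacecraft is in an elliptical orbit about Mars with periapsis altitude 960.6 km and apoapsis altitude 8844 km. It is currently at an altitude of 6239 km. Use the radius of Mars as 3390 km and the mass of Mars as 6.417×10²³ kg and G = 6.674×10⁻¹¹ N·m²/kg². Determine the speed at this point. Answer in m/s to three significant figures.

v ≈ 1930 m/s

μ = GM = 6.674×10⁻¹¹ × 6.417×10²³ = 4.283×10¹³ m³/s².
r_p = 3390 + 960.6 = 4350.6 km = 4.3506×10⁶ m.
r_a = 3390 + 8844 = 12234 km = 1.2234×10⁷ m.
r = 3390 + 6239 = 9629.0 km = 9.629×10⁶ m.
Semi-major axis a = (r_p + r_a)/2 = 8292.3 km = 8.292×10⁶ m.
Vis-viva: v² = μ(2/r − 1/a) = 4.283×10¹³ × (2.077×10⁻⁷ − 1.206×10⁻⁷) = 3.731×10⁶ m²/s².
v = 1932 m/s.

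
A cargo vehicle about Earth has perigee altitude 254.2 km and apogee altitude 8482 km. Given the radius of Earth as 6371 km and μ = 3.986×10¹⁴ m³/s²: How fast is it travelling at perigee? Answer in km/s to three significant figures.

r_p = 6371 + 254.2 = 6625.2 km = 6.6252×10⁶ m.
r_a = 6371 + 8482 = 14853 km = 1.4853×10⁷ m.
Semi-major axis a = (r_p + r_a)/2 = 10739 km = 1.074×10⁷ m.
Vis-viva: v² = μ(2/r − 1/a) = 3.986×10¹⁴ × (3.019×10⁻⁷ − 9.312×10⁻⁸) = 8.321×10⁷ m²/s².
v = 9122 m/s = 9.122 km/s.

v ≈ 9.12 km/s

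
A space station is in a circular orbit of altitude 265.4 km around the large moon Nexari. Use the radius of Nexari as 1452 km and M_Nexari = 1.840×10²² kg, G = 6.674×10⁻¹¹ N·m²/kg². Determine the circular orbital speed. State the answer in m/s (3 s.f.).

μ = GM = 6.674×10⁻¹¹ × 1.840×10²² = 1.228×10¹² m³/s².
r = 1452 + 265.4 = 1717.4 km = 1.7174×10⁶ m.
For a circular orbit v = √(μ/r) = √(1.228×10¹² / 1.717×10⁶) = √(7.150×10⁵) = 845.6 m/s.

v ≈ 846 m/s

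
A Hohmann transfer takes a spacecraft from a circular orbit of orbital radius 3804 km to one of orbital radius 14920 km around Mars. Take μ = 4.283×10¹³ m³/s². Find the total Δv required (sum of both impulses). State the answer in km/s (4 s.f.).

Δv_total ≈ 1.495 km/s

r₁ = 3804 km = 3.804×10⁶ m.
r₂ = 14920 km = 1.492×10⁷ m.
Transfer ellipse a_t = (r₁ + r₂)/2 = 9.362×10⁶ m.
At r₁: circular v_c1 = √(μ/r₁) = 3355 m/s; transfer-periapsis v_p = √[μ(2/r₁ − 1/a_t)] = 4236 m/s.
Δv₁ = v_p − v_c1 = 880.5 m/s.
At r₂: circular v_c2 = √(μ/r₂) = 1694 m/s; transfer-apoapsis v_a = √[μ(2/r₂ − 1/a_t)] = 1080 m/s.
Δv₂ = v_c2 − v_a = 614.3 m/s.
Total Δv = Δv₁ + Δv₂ = 1495 m/s = 1.495 km/s.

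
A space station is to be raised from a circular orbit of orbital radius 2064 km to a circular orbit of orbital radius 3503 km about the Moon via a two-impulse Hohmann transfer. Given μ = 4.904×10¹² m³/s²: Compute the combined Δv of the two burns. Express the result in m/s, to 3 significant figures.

r₁ = 2064 km = 2.064×10⁶ m.
r₂ = 3503 km = 3.503×10⁶ m.
Transfer ellipse a_t = (r₁ + r₂)/2 = 2.784×10⁶ m.
At r₁: circular v_c1 = √(μ/r₁) = 1541 m/s; transfer-perilune v_p = √[μ(2/r₁ − 1/a_t)] = 1729 m/s.
Δv₁ = v_p − v_c1 = 187.8 m/s.
At r₂: circular v_c2 = √(μ/r₂) = 1183 m/s; transfer-apolune v_a = √[μ(2/r₂ − 1/a_t)] = 1019 m/s.
Δv₂ = v_c2 − v_a = 164.3 m/s.
Total Δv = Δv₁ + Δv₂ = 352.1 m/s.

Δv_total ≈ 352 m/s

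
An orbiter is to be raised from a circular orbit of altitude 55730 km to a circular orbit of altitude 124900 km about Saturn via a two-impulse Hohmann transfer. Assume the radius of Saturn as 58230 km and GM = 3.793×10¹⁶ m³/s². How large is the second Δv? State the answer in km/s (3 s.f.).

Δv ≈ 1.79 km/s

r₁ = 58230 + 55730 = 113960 km = 1.1396×10⁸ m.
r₂ = 58230 + 124900 = 183130 km = 1.8313×10⁸ m.
Transfer ellipse a_t = (r₁ + r₂)/2 = 1.485×10⁸ m.
At r₁: circular v_c1 = √(μ/r₁) = 18240 m/s; transfer-perikrone v_p = √[μ(2/r₁ − 1/a_t)] = 20260 m/s.
At r₂: circular v_c2 = √(μ/r₂) = 14390 m/s; transfer-apokrone v_a = √[μ(2/r₂ − 1/a_t)] = 12610 m/s.
Δv₂ = v_c2 − v_a = 1786 m/s.
= 1.786 km/s.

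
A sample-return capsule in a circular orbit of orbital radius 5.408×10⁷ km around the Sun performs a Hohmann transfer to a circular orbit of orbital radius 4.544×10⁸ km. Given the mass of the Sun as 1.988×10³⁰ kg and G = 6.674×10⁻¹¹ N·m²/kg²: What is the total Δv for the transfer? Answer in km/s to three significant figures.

Δv_total ≈ 25.9 km/s

μ = GM = 6.674×10⁻¹¹ × 1.988×10³⁰ = 1.327×10²⁰ m³/s².
r₁ = 5.408×10⁷ km = 5.408×10¹⁰ m.
r₂ = 4.544×10⁸ km = 4.544×10¹¹ m.
Transfer ellipse a_t = (r₁ + r₂)/2 = 2.542×10¹¹ m.
At r₁: circular v_c1 = √(μ/r₁) = 49530 m/s; transfer-perihelion v_p = √[μ(2/r₁ − 1/a_t)] = 66220 m/s.
Δv₁ = v_p − v_c1 = 16690 m/s.
At r₂: circular v_c2 = √(μ/r₂) = 17090 m/s; transfer-aphelion v_a = √[μ(2/r₂ − 1/a_t)] = 7881 m/s.
Δv₂ = v_c2 − v_a = 9207 m/s.
Total Δv = Δv₁ + Δv₂ = 25890 m/s = 25.89 km/s.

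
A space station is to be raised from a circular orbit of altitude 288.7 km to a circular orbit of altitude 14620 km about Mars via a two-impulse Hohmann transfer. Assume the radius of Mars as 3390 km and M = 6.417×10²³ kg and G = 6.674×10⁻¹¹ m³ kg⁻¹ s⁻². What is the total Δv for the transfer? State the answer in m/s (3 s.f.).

μ = GM = 6.674×10⁻¹¹ × 6.417×10²³ = 4.283×10¹³ m³/s².
r₁ = 3390 + 288.7 = 3678.7 km = 3.6787×10⁶ m.
r₂ = 3390 + 14620 = 18010 km = 1.8010×10⁷ m.
Transfer ellipse a_t = (r₁ + r₂)/2 = 1.084×10⁷ m.
At r₁: circular v_c1 = √(μ/r₁) = 3412 m/s; transfer-periapsis v_p = √[μ(2/r₁ − 1/a_t)] = 4397 m/s.
Δv₁ = v_p − v_c1 = 985.1 m/s.
At r₂: circular v_c2 = √(μ/r₂) = 1542 m/s; transfer-apoapsis v_a = √[μ(2/r₂ − 1/a_t)] = 898.1 m/s.
Δv₂ = v_c2 − v_a = 643.9 m/s.
Total Δv = Δv₁ + Δv₂ = 1629 m/s.

Δv_total ≈ 1630 m/s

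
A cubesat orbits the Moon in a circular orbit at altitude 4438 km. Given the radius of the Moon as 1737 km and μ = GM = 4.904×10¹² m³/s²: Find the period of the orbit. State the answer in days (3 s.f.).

r = 1737 + 4438 = 6175.0 km = 6.1750×10⁶ m.
Kepler's third law: T = 2π√(r³/μ) = 2π√((6.175×10⁶)³ / 4.904×10¹²).
r³/μ = 4.801×10⁷ s², so T = 2π × 6.929×10³ = 4.354×10⁴ s.
Converting: 4.354×10⁴ s ÷ 86400 = 0.5039 days.

T ≈ 0.504 days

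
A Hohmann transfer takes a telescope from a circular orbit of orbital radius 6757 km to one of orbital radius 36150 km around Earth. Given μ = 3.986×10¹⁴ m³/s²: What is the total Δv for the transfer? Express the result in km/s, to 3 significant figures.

Δv_total ≈ 3.75 km/s

r₁ = 6757 km = 6.757×10⁶ m.
r₂ = 36150 km = 3.615×10⁷ m.
Transfer ellipse a_t = (r₁ + r₂)/2 = 2.145×10⁷ m.
At r₁: circular v_c1 = √(μ/r₁) = 7681 m/s; transfer-perigee v_p = √[μ(2/r₁ − 1/a_t)] = 9970 m/s.
Δv₁ = v_p − v_c1 = 2289 m/s.
At r₂: circular v_c2 = √(μ/r₂) = 3321 m/s; transfer-apogee v_a = √[μ(2/r₂ − 1/a_t)] = 1864 m/s.
Δv₂ = v_c2 − v_a = 1457 m/s.
Total Δv = Δv₁ + Δv₂ = 3747 m/s = 3.747 km/s.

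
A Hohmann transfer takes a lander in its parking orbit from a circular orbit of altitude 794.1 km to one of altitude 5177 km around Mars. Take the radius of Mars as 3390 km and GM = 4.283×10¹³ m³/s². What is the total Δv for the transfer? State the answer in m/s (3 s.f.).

Δv_total ≈ 934 m/s

r₁ = 3390 + 794.1 = 4184.1 km = 4.1841×10⁶ m.
r₂ = 3390 + 5177 = 8567.0 km = 8.5670×10⁶ m.
Transfer ellipse a_t = (r₁ + r₂)/2 = 6.376×10⁶ m.
At r₁: circular v_c1 = √(μ/r₁) = 3199 m/s; transfer-periapsis v_p = √[μ(2/r₁ − 1/a_t)] = 3709 m/s.
Δv₁ = v_p − v_c1 = 509.3 m/s.
At r₂: circular v_c2 = √(μ/r₂) = 2236 m/s; transfer-apoapsis v_a = √[μ(2/r₂ − 1/a_t)] = 1811 m/s.
Δv₂ = v_c2 − v_a = 424.6 m/s.
Total Δv = Δv₁ + Δv₂ = 933.9 m/s.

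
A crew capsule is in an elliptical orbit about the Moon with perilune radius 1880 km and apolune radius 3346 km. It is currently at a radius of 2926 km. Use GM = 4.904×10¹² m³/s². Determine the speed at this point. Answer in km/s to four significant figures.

Semi-major axis a = (r_p + r_a)/2 = 2613.0 km = 2.613×10⁶ m.
Vis-viva: v² = μ(2/r − 1/a) = 4.904×10¹² × (6.835×10⁻⁷ − 3.827×10⁻⁷) = 1.475×10⁶ m²/s².
v = 1215 m/s = 1.215 km/s.

v ≈ 1.215 km/s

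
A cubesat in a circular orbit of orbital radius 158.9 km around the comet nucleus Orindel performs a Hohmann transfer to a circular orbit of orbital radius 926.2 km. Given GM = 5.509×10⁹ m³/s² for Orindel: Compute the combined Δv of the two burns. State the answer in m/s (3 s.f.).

r₁ = 158.9 km = 1.589×10⁵ m.
r₂ = 926.2 km = 9.262×10⁵ m.
Transfer ellipse a_t = (r₁ + r₂)/2 = 5.426×10⁵ m.
At r₁: circular v_c1 = √(μ/r₁) = 186.2 m/s; transfer-periapsis v_p = √[μ(2/r₁ − 1/a_t)] = 243.3 m/s.
Δv₁ = v_p − v_c1 = 57.08 m/s.
At r₂: circular v_c2 = √(μ/r₂) = 77.12 m/s; transfer-apoapsis v_a = √[μ(2/r₂ − 1/a_t)] = 41.74 m/s.
Δv₂ = v_c2 − v_a = 35.39 m/s.
Total Δv = Δv₁ + Δv₂ = 92.47 m/s.

Δv_total ≈ 92.5 m/s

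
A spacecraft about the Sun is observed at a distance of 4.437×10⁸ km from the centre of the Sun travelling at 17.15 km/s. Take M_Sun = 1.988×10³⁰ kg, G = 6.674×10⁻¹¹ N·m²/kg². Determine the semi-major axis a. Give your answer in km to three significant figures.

a ≈ 4.37×10⁸ km

μ = GM = 6.674×10⁻¹¹ × 1.988×10³⁰ = 1.327×10²⁰ m³/s².
r = 4.437×10¹¹ m.
Vis-viva rearranged: 1/a = 2/r − v²/μ = 4.508×10⁻¹² − 2.217×10⁻¹² = 2.291×10⁻¹² m⁻¹.
a = 4.365×10¹¹ m = 4.3654×10⁸ km.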